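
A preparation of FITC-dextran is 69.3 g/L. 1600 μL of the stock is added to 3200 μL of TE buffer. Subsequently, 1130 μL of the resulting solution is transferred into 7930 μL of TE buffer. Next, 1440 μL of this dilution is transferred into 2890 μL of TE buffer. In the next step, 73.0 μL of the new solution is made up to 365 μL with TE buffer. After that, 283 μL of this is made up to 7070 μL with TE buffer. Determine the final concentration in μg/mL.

7.67 μg/mL

Overall dilution factor = 3 × 8.018 × 3.007 × 5 × 24.98 = 9034.
69.3 g/L / 9034 = 7.67 × 10⁻³ g/L = 7.67 μg/mL.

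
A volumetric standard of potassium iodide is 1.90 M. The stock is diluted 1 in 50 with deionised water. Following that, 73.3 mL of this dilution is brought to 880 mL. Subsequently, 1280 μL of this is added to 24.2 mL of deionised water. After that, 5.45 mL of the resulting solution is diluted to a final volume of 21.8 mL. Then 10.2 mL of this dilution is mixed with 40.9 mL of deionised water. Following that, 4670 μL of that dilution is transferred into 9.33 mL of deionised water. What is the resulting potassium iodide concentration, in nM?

Overall dilution factor = 50 × 12.01 × 19.91 × 4 × 5.010 × 2.998 = 7.18 × 10⁵.
1.90 M / 7.18 × 10⁵ = 2.65 × 10⁻⁶ M = 2650 nM.

2650 nM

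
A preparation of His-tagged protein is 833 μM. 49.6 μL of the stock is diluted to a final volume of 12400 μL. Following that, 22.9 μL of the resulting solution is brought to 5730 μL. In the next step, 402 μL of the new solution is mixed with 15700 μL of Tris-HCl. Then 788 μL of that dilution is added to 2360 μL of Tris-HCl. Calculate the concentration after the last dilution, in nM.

0.0832 nM

Overall dilution factor = 250 × 250.2 × 40.05 × 3.995 = 1.00 × 10⁷.
833 μM / 1.00 × 10⁷ = 8.32 × 10⁻⁵ μM = 0.0832 nM.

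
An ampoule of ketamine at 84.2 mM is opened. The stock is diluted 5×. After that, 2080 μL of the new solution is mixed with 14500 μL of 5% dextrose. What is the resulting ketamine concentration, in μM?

Overall dilution factor = 5 × 7.971 = 39.9.
84.2 mM / 39.9 = 2.11 mM = 2110 μM.

2110 μM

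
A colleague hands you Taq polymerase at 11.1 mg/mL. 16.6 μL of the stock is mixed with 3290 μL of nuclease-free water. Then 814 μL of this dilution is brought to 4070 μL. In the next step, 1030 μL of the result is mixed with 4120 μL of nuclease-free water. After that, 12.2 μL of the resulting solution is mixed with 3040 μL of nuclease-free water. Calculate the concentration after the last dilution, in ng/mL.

8.91 ng/mL

Overall dilution factor = 199.2 × 5 × 5 × 250.2 = 1.25 × 10⁶.
11.1 mg/mL / 1.25 × 10⁶ = 8.91 × 10⁻⁶ mg/mL = 8.91 ng/mL.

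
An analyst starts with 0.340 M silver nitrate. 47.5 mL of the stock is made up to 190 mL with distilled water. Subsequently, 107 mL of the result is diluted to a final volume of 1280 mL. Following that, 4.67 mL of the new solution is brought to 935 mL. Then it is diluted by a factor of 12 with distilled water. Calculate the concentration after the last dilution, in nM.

Overall dilution factor = 4 × 11.96 × 200.2 × 12 = 1.15 × 10⁵.
0.340 M / 1.15 × 10⁵ = 2.96 × 10⁻⁶ M = 2960 nM.

2960 nM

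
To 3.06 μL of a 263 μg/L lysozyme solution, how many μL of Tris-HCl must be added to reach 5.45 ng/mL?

5.45 ng/mL = 5.45 μg/L.
V₂ = C₁V₁/C₂ = 263 × 3.06 / 5.45 = 148 μL.
Diluent to add = V₂ − V₁ = 148 − 3.06 = 145 μL.

145 μL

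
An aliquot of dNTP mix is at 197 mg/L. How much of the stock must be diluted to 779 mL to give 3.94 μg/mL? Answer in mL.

3.94 μg/mL = 3.94 mg/L.
V₁ = C₂V₂/C₁ = 3.94 × 779 / 197 = 15.6 mL.

15.6 mL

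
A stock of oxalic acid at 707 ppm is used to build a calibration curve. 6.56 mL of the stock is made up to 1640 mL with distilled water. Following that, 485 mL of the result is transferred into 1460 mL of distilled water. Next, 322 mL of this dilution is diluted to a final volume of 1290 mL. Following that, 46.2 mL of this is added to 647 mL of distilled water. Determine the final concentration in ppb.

11.7 ppb

Overall dilution factor = 250 × 4.010 × 4.006 × 15.00 = 6.03 × 10⁴.
707 ppm / 6.03 × 10⁴ = 0.0117 ppm = 11.7 ppb.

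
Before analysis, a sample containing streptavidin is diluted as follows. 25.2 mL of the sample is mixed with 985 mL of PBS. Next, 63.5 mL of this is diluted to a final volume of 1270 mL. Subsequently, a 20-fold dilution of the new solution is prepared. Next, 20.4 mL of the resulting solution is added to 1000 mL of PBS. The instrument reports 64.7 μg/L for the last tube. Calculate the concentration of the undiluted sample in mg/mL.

51.9 mg/mL

Overall dilution factor = 40.09 × 20 × 20 × 50.02 = 8.02 × 10⁵.
Original = 64.7 μg/L × 8.02 × 10⁵ = 5.19 × 10⁷ μg/L = 51.9 mg/mL.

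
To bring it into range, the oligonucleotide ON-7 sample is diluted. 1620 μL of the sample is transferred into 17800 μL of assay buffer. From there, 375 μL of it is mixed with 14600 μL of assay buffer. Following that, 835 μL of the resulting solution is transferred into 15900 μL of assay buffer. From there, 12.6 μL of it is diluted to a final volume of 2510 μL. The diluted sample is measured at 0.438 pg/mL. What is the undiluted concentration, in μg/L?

837 μg/L

Overall dilution factor = 11.99 × 39.93 × 20.04 × 199.2 = 1.91 × 10⁶.
Original = 0.438 pg/mL × 1.91 × 10⁶ = 8.37 × 10⁵ pg/mL = 837 μg/L.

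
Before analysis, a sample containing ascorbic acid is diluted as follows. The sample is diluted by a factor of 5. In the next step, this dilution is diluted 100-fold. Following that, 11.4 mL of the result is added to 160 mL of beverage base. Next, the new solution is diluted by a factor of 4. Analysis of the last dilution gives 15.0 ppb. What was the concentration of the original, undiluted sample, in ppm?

451 ppm

Overall dilution factor = 5 × 100 × 15.04 × 4 = 3.01 × 10⁴.
Original = 15.0 ppb × 3.01 × 10⁴ = 4.51 × 10⁵ ppb = 451 ppm.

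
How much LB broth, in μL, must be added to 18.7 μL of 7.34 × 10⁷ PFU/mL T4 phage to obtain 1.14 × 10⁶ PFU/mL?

1190 μL

V₂ = C₁V₁/C₂ = 7.34 × 10⁷ × 18.7 / 1.14 × 10⁶ = 1204 μL.
Diluent to add = V₂ − V₁ = 1204 − 18.7 = 1190 μL.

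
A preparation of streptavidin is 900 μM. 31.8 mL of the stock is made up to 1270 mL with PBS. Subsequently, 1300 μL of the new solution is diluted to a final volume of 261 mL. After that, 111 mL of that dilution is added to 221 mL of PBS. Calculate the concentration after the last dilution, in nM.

37.5 nM

Overall dilution factor = 39.94 × 200.8 × 2.991 = 2.40 × 10⁴.
900 μM / 2.40 × 10⁴ = 0.0375 μM = 37.5 nM.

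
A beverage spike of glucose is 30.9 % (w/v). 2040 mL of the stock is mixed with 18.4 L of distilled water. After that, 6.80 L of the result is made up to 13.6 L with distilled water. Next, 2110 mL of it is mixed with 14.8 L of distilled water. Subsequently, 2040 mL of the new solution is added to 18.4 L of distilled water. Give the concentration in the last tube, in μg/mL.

Overall dilution factor = 10.02 × 2 × 8.014 × 10.02 = 1609.
30.9 % (w/v) / 1609 = 0.0192 % (w/v) = 192 μg/mL.

192 μg/mL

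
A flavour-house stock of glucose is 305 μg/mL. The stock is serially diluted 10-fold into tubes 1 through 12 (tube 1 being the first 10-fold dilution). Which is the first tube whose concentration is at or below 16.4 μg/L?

tube 5

Tube n has concentration 305 μg/mL / 10ⁿ.
Need 10ⁿ ≥ 305 μg/mL / 16.4 μg/L = 1.86 × 10⁴, so n ≥ 4.27.
First such tube: n = 5.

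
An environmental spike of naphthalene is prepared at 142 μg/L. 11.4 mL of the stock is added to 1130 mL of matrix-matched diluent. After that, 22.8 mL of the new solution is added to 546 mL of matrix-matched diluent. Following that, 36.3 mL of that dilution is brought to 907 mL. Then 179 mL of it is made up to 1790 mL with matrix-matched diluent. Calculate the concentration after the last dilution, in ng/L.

Overall dilution factor = 100.1 × 24.95 × 24.99 × 10 = 6.24 × 10⁵.
142 μg/L / 6.24 × 10⁵ = 2.28 × 10⁻⁴ μg/L = 0.228 ng/L.

0.228 ng/L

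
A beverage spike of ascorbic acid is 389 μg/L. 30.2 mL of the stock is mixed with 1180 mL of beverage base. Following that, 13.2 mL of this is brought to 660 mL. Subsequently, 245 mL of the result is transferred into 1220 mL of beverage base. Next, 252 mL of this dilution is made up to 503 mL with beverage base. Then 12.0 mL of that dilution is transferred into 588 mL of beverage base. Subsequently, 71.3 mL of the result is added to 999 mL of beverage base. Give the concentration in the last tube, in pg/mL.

Overall dilution factor = 40.07 × 50 × 5.980 × 1.996 × 50 × 15.01 = 1.79 × 10⁷.
389 μg/L / 1.79 × 10⁷ = 2.17 × 10⁻⁵ μg/L = 0.0217 pg/mL.

0.0217 pg/mL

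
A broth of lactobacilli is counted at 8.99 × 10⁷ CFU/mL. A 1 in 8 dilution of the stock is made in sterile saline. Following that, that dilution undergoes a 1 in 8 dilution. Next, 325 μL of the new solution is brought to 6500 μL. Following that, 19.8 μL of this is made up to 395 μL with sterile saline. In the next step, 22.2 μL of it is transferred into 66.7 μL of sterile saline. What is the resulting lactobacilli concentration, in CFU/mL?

Overall dilution factor = 8 × 8 × 20 × 19.95 × 4.005 = 1.02 × 10⁵.
8.99 × 10⁷ CFU/mL / 1.02 × 10⁵ = 879 CFU/mL.

879 CFU/mL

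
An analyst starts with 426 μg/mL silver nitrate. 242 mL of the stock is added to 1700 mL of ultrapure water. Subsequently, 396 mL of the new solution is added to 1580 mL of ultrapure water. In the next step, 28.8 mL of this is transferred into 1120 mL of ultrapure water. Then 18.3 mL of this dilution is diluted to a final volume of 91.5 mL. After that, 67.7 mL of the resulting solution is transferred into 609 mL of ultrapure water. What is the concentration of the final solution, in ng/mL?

Overall dilution factor = 8.025 × 4.990 × 39.89 × 5 × 9.996 = 7.98 × 10⁴.
426 μg/mL / 7.98 × 10⁴ = 5.34 × 10⁻³ μg/mL = 5.34 ng/mL.

5.34 ng/mL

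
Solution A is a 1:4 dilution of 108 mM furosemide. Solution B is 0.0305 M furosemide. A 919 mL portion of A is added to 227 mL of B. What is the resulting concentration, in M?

0.0277 M

C_A = 108 mM / 4 = 27.0 mM.
C_B = 0.0305 M = 30.5 mM.
C_mix = (C_A·V_A + C_B·V_B)/(V_A + V_B) = (27.0×919 + 30.5×227) / 1146 = 27.7 mM = 0.0277 M.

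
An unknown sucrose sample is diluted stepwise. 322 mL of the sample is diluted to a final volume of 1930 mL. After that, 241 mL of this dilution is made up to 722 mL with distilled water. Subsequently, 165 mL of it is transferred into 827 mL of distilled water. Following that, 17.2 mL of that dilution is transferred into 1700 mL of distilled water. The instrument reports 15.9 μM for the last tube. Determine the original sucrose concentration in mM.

Overall dilution factor = 5.994 × 2.996 × 6.012 × 99.84 = 1.08 × 10⁴.
Original = 15.9 μM × 1.08 × 10⁴ = 1.71 × 10⁵ μM = 171 mM.

171 mM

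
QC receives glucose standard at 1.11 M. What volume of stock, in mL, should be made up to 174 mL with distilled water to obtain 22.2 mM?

3.48 mL

22.2 mM = 0.0222 M.
V₁ = C₂V₂/C₁ = 0.0222 × 174 / 1.11 = 3.48 mL.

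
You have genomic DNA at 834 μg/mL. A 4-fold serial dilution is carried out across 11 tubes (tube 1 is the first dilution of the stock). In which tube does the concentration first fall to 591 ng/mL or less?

tube 6

Tube n has concentration 834 μg/mL / 4ⁿ.
Need 4ⁿ ≥ 834 μg/mL / 591 ng/mL = 1411, so n ≥ 5.23.
First such tube: n = 6.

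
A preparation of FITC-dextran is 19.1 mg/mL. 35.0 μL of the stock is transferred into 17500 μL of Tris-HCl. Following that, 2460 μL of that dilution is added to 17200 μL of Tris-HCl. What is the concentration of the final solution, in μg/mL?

4.77 μg/mL

Overall dilution factor = 501 × 7.992 = 4004.
19.1 mg/mL / 4004 = 4.77 × 10⁻³ mg/mL = 4.77 μg/mL.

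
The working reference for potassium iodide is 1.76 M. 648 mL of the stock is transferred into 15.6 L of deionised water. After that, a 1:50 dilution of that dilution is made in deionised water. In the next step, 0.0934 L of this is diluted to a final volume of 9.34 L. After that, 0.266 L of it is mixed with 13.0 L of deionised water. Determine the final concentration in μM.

0.281 μM

Overall dilution factor = 25.07 × 50 × 100 × 49.87 = 6.25 × 10⁶.
1.76 M / 6.25 × 10⁶ = 2.81 × 10⁻⁷ M = 0.281 μM.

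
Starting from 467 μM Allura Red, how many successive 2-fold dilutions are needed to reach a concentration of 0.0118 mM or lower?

6

Need 2ⁿ ≥ 39.6, so n ≥ log(39.6)/log(2) = 5.31.
Minimum whole steps: n = 6.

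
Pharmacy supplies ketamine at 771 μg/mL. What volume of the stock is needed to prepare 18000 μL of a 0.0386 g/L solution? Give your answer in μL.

0.0386 g/L = 38.6 μg/mL.
V₁ = C₂V₂/C₁ = 38.6 × 18000 / 771 = 901 μL.

901 μL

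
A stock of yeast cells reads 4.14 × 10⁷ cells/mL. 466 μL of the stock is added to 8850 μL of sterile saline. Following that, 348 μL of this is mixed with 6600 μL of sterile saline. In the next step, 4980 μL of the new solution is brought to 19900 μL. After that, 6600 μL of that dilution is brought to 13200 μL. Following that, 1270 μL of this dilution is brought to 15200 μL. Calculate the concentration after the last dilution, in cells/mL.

Overall dilution factor = 19.99 × 19.97 × 3.996 × 2 × 11.97 = 3.82 × 10⁴.
4.14 × 10⁷ cells/mL / 3.82 × 10⁴ = 1080 cells/mL.

1080 cells/mL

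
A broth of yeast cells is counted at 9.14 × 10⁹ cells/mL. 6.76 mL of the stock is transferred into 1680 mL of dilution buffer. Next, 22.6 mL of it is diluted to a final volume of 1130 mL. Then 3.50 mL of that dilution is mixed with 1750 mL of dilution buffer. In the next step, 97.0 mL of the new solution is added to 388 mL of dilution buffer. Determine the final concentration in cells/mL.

292 cells/mL

Overall dilution factor = 249.5 × 50 × 501 × 5 = 3.13 × 10⁷.
9.14 × 10⁹ cells/mL / 3.13 × 10⁷ = 292 cells/mL.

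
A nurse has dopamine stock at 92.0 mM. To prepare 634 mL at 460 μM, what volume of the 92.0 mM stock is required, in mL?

460 μM = 0.460 mM.
V₁ = C₂V₂/C₁ = 0.460 × 634 / 92.0 = 3.17 mL.

3.17 mL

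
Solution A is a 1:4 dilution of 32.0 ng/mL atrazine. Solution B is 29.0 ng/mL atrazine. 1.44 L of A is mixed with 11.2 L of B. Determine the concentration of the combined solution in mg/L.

0.0266 mg/L

C_A = 32.0 ng/mL / 4 = 8.00 ng/mL.
C_mix = (C_A·V_A + C_B·V_B)/(V_A + V_B) = (8.00×1.44 + 29.0×11.2) / 12.64 = 26.6 ng/mL = 0.0266 mg/L.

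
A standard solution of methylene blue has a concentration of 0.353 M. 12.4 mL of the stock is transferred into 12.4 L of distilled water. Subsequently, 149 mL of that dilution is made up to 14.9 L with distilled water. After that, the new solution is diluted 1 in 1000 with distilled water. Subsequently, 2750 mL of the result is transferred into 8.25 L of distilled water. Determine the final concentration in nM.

Overall dilution factor = 1001 × 100 × 1000 × 4 = 4.00 × 10⁸.
0.353 M / 4.00 × 10⁸ = 8.82 × 10⁻¹⁰ M = 0.882 nM.

0.882 nM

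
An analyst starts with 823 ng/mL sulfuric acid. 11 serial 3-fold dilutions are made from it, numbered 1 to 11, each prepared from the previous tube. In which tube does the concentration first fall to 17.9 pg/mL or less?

tube 10

Tube n has concentration 823 ng/mL / 3ⁿ.
Need 3ⁿ ≥ 823 ng/mL / 17.9 pg/mL = 4.60 × 10⁴, so n ≥ 9.77.
First such tube: n = 10.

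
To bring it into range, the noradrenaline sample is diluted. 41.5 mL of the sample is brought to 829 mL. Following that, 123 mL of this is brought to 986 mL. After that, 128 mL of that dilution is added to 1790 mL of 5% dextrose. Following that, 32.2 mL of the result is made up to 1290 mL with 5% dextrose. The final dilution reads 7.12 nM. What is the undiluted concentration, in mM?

Overall dilution factor = 19.98 × 8.016 × 14.98 × 40.06 = 9.61 × 10⁴.
Original = 7.12 nM × 9.61 × 10⁴ = 6.84 × 10⁵ nM = 0.684 mM.

0.684 mM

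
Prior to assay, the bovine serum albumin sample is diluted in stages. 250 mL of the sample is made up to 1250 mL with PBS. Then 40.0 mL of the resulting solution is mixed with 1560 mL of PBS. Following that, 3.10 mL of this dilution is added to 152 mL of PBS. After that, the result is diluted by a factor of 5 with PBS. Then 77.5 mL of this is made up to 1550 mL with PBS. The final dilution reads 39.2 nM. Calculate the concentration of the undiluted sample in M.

0.0392 M

Overall dilution factor = 5 × 40 × 50.03 × 5 × 20 = 1.00 × 10⁶.
Original = 39.2 nM × 1.00 × 10⁶ = 3.92 × 10⁷ nM = 0.0392 M.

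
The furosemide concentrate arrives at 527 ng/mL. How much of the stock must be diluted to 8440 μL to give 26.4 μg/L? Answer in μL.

26.4 μg/L = 26.4 ng/mL.
V₁ = C₂V₂/C₁ = 26.4 × 8440 / 527 = 423 μL.

423 μL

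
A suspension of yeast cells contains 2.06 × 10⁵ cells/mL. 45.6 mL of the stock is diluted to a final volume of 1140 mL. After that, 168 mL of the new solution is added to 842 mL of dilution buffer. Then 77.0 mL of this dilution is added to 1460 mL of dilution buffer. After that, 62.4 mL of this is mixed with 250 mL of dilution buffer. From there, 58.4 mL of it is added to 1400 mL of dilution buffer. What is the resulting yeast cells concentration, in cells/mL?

0.549 cells/mL

Overall dilution factor = 25 × 6.012 × 19.96 × 5.006 × 24.97 = 3.75 × 10⁵.
2.06 × 10⁵ cells/mL / 3.75 × 10⁵ = 0.549 cells/mL.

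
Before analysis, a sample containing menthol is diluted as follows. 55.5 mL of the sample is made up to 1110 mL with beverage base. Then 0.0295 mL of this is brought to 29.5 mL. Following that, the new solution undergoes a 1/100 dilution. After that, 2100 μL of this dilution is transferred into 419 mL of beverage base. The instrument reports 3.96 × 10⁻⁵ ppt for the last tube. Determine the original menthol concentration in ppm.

0.0159 ppm

Overall dilution factor = 20 × 1000 × 100 × 200.5 = 4.01 × 10⁸.
Original = 3.96 × 10⁻⁵ ppt × 4.01 × 10⁸ = 1.59 × 10⁴ ppt = 0.0159 ppm.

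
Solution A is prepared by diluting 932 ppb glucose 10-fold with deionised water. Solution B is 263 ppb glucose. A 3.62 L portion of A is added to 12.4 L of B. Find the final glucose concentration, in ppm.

C_A = 932 ppb / 10 = 93.2 ppb.
C_mix = (C_A·V_A + C_B·V_B)/(V_A + V_B) = (93.2×3.62 + 263×12.4) / 16.02 = 225 ppb = 0.225 ppm.

0.225 ppm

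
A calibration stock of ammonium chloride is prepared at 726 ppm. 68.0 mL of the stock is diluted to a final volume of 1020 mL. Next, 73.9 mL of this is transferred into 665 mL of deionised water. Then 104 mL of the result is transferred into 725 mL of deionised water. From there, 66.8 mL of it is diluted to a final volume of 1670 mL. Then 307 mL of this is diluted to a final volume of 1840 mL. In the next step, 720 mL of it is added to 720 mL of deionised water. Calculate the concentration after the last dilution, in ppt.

Overall dilution factor = 15 × 9.999 × 7.971 × 25 × 5.993 × 2 = 3.58 × 10⁵.
726 ppm / 3.58 × 10⁵ = 2.03 × 10⁻³ ppm = 2030 ppt.

2030 ppt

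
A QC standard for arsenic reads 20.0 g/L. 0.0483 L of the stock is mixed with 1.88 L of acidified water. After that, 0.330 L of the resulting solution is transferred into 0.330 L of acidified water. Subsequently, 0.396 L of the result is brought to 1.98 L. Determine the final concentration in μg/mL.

50.1 μg/mL

Overall dilution factor = 39.92 × 2 × 5 = 399.
20.0 g/L / 399 = 0.0501 g/L = 50.1 μg/mL.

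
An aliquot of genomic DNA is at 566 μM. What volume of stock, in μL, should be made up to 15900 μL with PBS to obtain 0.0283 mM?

795 μL

0.0283 mM = 28.3 μM.
V₁ = C₂V₂/C₁ = 28.3 × 15900 / 566 = 795 μL.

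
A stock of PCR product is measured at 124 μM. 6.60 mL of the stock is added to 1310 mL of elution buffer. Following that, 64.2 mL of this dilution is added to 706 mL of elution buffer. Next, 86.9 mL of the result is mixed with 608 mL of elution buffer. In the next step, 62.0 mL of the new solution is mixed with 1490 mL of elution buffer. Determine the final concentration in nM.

Overall dilution factor = 199.5 × 12.00 × 7.997 × 25.03 = 4.79 × 10⁵.
124 μM / 4.79 × 10⁵ = 2.59 × 10⁻⁴ μM = 0.259 nM.

0.259 nM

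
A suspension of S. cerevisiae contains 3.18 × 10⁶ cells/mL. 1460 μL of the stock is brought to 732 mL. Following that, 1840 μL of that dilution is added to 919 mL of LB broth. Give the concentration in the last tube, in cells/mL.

Overall dilution factor = 501.4 × 500.5 = 2.51 × 10⁵.
3.18 × 10⁶ cells/mL / 2.51 × 10⁵ = 12.7 cells/mL.

12.7 cells/mL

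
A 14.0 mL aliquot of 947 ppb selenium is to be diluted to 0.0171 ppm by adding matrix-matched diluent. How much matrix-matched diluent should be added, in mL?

761 mL

0.0171 ppm = 17.1 ppb.
V₂ = C₁V₁/C₂ = 947 × 14.0 / 17.1 = 775 mL.
Diluent to add = V₂ − V₁ = 775 − 14.0 = 761 mL.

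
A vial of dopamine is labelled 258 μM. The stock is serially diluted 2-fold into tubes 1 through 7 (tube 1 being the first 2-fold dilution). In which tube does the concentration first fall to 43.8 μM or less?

Tube n has concentration 258 μM / 2ⁿ.
Need 2ⁿ ≥ 258 μM / 43.8 μM = 5.89, so n ≥ 2.56.
First such tube: n = 3.

tube 3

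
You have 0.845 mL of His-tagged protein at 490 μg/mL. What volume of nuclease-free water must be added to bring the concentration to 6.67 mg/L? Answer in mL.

6.67 mg/L = 6.67 μg/mL.
V₂ = C₁V₁/C₂ = 490 × 0.845 / 6.67 = 62.1 mL.
Diluent to add = V₂ − V₁ = 62.1 − 0.845 = 61.2 mL.

61.2 mL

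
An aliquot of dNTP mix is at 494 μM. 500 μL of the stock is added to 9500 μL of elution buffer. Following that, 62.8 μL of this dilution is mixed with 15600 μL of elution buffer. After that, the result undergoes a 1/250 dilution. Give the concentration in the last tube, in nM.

Overall dilution factor = 20 × 249.4 × 250 = 1.25 × 10⁶.
494 μM / 1.25 × 10⁶ = 3.96 × 10⁻⁴ μM = 0.396 nM.

0.396 nM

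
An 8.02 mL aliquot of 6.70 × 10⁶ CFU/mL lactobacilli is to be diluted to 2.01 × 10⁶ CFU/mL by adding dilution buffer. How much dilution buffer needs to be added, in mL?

18.7 mL

V₂ = C₁V₁/C₂ = 6.70 × 10⁶ × 8.02 / 2.01 × 10⁶ = 26.7 mL.
Diluent to add = V₂ − V₁ = 26.7 − 8.02 = 18.7 mL.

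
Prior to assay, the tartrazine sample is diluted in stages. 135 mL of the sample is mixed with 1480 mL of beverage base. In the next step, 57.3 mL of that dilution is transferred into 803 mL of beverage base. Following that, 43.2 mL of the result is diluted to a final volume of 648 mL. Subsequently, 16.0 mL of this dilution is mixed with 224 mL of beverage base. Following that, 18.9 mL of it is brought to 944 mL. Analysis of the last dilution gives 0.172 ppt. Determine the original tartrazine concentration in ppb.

347 ppb

Overall dilution factor = 11.96 × 15.01 × 15 × 15 × 49.95 = 2.02 × 10⁶.
Original = 0.172 ppt × 2.02 × 10⁶ = 3.47 × 10⁵ ppt = 347 ppb.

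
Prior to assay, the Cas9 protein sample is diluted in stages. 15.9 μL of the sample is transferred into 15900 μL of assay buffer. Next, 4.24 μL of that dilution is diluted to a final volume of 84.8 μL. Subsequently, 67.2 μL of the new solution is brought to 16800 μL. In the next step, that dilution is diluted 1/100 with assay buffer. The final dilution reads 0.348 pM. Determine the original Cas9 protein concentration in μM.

Overall dilution factor = 1001 × 20 × 250 × 100 = 5.00 × 10⁸.
Original = 0.348 pM × 5.00 × 10⁸ = 1.74 × 10⁸ pM = 174 μM.

174 μM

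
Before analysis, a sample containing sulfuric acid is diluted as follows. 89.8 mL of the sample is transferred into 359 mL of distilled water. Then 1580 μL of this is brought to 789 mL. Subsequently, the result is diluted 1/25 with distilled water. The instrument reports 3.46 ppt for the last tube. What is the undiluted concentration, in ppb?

216 ppb

Overall dilution factor = 4.998 × 499.4 × 25 = 6.24 × 10⁴.
Original = 3.46 ppt × 6.24 × 10⁴ = 2.16 × 10⁵ ppt = 216 ppb.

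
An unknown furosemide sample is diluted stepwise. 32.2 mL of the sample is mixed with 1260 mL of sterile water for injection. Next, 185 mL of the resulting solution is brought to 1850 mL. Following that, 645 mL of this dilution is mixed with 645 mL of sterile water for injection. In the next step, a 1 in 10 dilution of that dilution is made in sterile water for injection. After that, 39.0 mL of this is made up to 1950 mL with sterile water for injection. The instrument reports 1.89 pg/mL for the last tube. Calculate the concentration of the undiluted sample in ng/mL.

Overall dilution factor = 40.13 × 10 × 2 × 10 × 50 = 4.01 × 10⁵.
Original = 1.89 pg/mL × 4.01 × 10⁵ = 7.58 × 10⁵ pg/mL = 758 ng/mL.

758 ng/mL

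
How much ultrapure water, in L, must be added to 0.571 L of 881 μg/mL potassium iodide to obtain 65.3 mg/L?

65.3 mg/L = 65.3 μg/mL.
V₂ = C₁V₁/C₂ = 881 × 0.571 / 65.3 = 7.70 L.
Diluent to add = V₂ − V₁ = 7.70 − 0.571 = 7.13 L.

7.13 L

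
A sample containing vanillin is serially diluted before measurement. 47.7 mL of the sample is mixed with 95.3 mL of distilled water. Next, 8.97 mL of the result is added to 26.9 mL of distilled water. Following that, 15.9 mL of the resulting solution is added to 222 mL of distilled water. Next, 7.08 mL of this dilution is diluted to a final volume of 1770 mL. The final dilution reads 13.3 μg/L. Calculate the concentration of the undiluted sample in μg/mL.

Overall dilution factor = 2.998 × 3.999 × 14.96 × 250 = 4.48 × 10⁴.
Original = 13.3 μg/L × 4.48 × 10⁴ = 5.96 × 10⁵ μg/L = 596 μg/mL.

596 μg/mL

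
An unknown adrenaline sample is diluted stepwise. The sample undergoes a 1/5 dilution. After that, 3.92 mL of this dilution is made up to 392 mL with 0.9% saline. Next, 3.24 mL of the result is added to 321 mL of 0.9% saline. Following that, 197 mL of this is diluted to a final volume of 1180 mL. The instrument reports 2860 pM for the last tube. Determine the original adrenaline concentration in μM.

Overall dilution factor = 5 × 100 × 100.1 × 5.990 = 3.00 × 10⁵.
Original = 2860 pM × 3.00 × 10⁵ = 8.57 × 10⁸ pM = 857 μM.

857 μM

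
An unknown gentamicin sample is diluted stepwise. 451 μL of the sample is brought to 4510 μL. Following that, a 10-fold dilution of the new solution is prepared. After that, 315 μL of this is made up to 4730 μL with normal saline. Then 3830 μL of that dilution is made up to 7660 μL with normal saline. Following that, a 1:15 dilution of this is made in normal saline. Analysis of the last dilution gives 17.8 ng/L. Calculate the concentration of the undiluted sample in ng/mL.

802 ng/mL

Overall dilution factor = 10 × 10 × 15.02 × 2 × 15 = 4.50 × 10⁴.
Original = 17.8 ng/L × 4.50 × 10⁴ = 8.02 × 10⁵ ng/L = 802 ng/mL.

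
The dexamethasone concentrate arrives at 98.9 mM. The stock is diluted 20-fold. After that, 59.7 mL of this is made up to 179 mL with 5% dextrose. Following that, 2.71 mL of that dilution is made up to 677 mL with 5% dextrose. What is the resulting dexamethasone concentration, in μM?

6.60 μM

Overall dilution factor = 20 × 2.998 × 249.8 = 1.50 × 10⁴.
98.9 mM / 1.50 × 10⁴ = 6.60 × 10⁻³ mM = 6.60 μM.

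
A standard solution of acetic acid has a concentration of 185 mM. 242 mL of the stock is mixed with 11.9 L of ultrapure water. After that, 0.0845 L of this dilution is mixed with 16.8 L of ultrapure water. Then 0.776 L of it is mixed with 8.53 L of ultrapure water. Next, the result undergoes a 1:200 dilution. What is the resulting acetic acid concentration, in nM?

Overall dilution factor = 50.17 × 199.8 × 11.99 × 200 = 2.40 × 10⁷.
185 mM / 2.40 × 10⁷ = 7.69 × 10⁻⁶ mM = 7.69 nM.

7.69 nM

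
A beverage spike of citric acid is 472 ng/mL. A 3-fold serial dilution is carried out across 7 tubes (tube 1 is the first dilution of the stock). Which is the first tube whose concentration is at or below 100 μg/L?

Tube n has concentration 472 ng/mL / 3ⁿ.
Need 3ⁿ ≥ 472 ng/mL / 100 μg/L = 4.72, so n ≥ 1.41.
First such tube: n = 2.

tube 2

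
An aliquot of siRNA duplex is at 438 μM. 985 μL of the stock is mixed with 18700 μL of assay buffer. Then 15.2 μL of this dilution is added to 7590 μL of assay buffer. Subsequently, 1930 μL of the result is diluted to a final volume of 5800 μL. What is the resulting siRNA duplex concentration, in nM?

14.6 nM

Overall dilution factor = 19.98 × 500.3 × 3.005 = 3.00 × 10⁴.
438 μM / 3.00 × 10⁴ = 0.0146 μM = 14.6 nM.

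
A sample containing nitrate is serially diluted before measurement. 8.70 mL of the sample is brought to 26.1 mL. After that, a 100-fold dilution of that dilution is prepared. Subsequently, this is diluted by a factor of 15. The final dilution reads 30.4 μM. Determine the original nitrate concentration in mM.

Overall dilution factor = 3 × 100 × 15 = 4500.
Original = 30.4 μM × 4500 = 1.37 × 10⁵ μM = 137 mM.

137 mM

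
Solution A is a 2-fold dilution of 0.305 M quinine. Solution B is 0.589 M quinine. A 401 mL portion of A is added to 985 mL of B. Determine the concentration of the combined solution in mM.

463 mM

C_A = 0.305 M / 2 = 0.152 M.
C_mix = (C_A·V_A + C_B·V_B)/(V_A + V_B) = (0.152×401 + 0.589×985) / 1386 = 0.463 M = 463 mM.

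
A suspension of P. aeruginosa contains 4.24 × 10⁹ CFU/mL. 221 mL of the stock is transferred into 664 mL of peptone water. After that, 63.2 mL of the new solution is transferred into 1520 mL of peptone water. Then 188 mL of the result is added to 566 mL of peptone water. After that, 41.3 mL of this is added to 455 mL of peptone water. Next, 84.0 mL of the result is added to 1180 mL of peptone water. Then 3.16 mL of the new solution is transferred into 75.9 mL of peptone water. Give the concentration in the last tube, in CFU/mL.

Overall dilution factor = 4.005 × 25.05 × 4.011 × 12.02 × 15.05 × 25.02 = 1.82 × 10⁶.
4.24 × 10⁹ CFU/mL / 1.82 × 10⁶ = 2330 CFU/mL.

2330 CFU/mL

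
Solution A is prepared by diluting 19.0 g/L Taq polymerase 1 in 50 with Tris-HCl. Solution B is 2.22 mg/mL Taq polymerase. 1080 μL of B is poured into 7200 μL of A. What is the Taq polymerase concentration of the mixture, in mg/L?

C_A = 19.0 g/L / 50 = 0.380 g/L.
C_B = 2.22 mg/mL = 2.22 g/L.
C_mix = (C_A·V_A + C_B·V_B)/(V_A + V_B) = (0.380×7200 + 2.22×1080) / 8280 = 0.620 g/L = 620 mg/L.

620 mg/L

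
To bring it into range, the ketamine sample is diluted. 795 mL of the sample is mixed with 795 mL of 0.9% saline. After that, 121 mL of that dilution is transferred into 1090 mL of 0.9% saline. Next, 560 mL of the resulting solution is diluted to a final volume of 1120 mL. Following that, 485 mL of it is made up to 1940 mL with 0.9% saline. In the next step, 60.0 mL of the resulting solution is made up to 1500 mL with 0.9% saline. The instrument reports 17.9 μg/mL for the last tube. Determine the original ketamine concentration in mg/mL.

71.7 mg/mL

Overall dilution factor = 2 × 10.01 × 2 × 4 × 25 = 4003.
Original = 17.9 μg/mL × 4003 = 7.17 × 10⁴ μg/mL = 71.7 mg/mL.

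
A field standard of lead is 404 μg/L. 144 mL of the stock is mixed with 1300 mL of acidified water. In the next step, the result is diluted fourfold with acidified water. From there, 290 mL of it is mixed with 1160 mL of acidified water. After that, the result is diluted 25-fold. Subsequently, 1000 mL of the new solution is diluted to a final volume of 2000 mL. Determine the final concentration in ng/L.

Overall dilution factor = 10.03 × 4 × 5 × 25 × 2 = 1.00 × 10⁴.
404 μg/L / 1.00 × 10⁴ = 0.0403 μg/L = 40.3 ng/L.

40.3 ng/L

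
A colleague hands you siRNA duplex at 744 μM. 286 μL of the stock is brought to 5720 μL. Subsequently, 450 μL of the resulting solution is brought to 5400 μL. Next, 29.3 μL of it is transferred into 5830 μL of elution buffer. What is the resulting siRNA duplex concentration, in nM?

Overall dilution factor = 20 × 12 × 200.0 = 4.80 × 10⁴.
744 μM / 4.80 × 10⁴ = 0.0155 μM = 15.5 nM.

15.5 nM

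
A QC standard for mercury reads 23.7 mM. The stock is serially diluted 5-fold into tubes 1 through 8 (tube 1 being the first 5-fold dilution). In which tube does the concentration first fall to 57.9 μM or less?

Tube n has concentration 23.7 mM / 5ⁿ.
Need 5ⁿ ≥ 23.7 mM / 57.9 μM = 409, so n ≥ 3.74.
First such tube: n = 4.

tube 4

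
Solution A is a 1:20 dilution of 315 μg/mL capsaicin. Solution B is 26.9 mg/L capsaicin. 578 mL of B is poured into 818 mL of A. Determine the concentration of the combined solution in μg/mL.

20.4 μg/mL

C_A = 315 μg/mL / 20 = 15.8 μg/mL.
C_B = 26.9 mg/L = 26.9 μg/mL.
C_mix = (C_A·V_A + C_B·V_B)/(V_A + V_B) = (15.8×818 + 26.9×578) / 1396 = 20.4 μg/mL.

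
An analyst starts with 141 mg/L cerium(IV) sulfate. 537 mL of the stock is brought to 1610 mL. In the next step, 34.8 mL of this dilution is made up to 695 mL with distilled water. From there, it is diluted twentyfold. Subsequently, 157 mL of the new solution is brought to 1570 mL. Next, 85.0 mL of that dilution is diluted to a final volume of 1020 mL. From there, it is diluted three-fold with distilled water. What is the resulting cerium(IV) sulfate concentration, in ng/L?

Overall dilution factor = 2.998 × 19.97 × 20 × 10 × 12 × 3 = 4.31 × 10⁵.
141 mg/L / 4.31 × 10⁵ = 3.27 × 10⁻⁴ mg/L = 327 ng/L.

327 ng/L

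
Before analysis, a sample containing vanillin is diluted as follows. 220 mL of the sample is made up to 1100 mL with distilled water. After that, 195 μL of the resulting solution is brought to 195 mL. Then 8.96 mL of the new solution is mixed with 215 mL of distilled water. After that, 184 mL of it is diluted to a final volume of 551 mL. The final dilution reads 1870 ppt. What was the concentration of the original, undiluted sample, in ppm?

700 ppm

Overall dilution factor = 5 × 1000 × 25.00 × 2.995 = 3.74 × 10⁵.
Original = 1870 ppt × 3.74 × 10⁵ = 7.00 × 10⁸ ppt = 700 ppm.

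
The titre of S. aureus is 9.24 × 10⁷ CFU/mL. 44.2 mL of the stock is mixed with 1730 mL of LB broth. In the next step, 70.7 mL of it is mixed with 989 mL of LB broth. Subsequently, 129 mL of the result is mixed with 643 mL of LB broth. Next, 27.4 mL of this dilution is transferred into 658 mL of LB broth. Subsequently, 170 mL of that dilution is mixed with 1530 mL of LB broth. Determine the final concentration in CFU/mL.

Overall dilution factor = 40.14 × 14.99 × 5.984 × 25.01 × 10 = 9.01 × 10⁵.
9.24 × 10⁷ CFU/mL / 9.01 × 10⁵ = 103 CFU/mL.

103 CFU/mL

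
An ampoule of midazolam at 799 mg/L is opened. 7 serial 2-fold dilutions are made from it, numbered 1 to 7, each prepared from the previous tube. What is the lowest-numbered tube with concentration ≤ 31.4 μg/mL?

Tube n has concentration 799 mg/L / 2ⁿ.
Need 2ⁿ ≥ 799 mg/L / 31.4 μg/mL = 25.4, so n ≥ 4.67.
First such tube: n = 5.

tube 5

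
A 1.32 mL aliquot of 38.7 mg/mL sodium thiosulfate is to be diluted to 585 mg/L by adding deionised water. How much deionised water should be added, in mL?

585 mg/L = 0.585 mg/mL.
V₂ = C₁V₁/C₂ = 38.7 × 1.32 / 0.585 = 87.3 mL.
Diluent to add = V₂ − V₁ = 87.3 − 1.32 = 86.0 mL.

86.0 mL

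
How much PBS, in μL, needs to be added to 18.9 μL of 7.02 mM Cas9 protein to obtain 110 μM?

1190 μL

110 μM = 0.110 mM.
V₂ = C₁V₁/C₂ = 7.02 × 18.9 / 0.110 = 1206 μL.
Diluent to add = V₂ − V₁ = 1206 − 18.9 = 1190 μL.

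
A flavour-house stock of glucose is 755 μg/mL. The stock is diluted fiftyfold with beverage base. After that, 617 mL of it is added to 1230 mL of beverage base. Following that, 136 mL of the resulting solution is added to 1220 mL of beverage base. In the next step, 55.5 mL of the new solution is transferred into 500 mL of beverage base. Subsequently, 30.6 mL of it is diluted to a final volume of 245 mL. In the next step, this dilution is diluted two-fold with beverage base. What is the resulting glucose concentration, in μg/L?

Overall dilution factor = 50 × 2.994 × 9.971 × 10.01 × 8.007 × 2 = 2.39 × 10⁵.
755 μg/mL / 2.39 × 10⁵ = 3.16 × 10⁻³ μg/mL = 3.16 μg/L.

3.16 μg/L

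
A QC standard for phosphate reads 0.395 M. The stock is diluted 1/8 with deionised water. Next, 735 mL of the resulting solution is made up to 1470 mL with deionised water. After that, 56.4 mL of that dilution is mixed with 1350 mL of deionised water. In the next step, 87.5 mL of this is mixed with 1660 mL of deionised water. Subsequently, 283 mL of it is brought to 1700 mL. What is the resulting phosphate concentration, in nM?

8250 nM

Overall dilution factor = 8 × 2 × 24.94 × 19.97 × 6.007 = 4.79 × 10⁴.
0.395 M / 4.79 × 10⁴ = 8.25 × 10⁻⁶ M = 8250 nM.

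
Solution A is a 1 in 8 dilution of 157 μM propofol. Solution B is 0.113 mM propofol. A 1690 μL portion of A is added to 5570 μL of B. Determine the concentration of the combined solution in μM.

91.3 μM

C_A = 157 μM / 8 = 19.6 μM.
C_B = 0.113 mM = 113 μM.
C_mix = (C_A·V_A + C_B·V_B)/(V_A + V_B) = (19.6×1690 + 113×5570) / 7260 = 91.3 μM.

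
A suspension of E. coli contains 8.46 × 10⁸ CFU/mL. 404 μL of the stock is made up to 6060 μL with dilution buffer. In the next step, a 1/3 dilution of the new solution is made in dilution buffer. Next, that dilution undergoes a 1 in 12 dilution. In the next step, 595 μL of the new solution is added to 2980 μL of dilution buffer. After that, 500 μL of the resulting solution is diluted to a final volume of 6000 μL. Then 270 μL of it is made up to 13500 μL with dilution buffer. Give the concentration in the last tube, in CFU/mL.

Overall dilution factor = 15 × 3 × 12 × 6.008 × 12 × 50 = 1.95 × 10⁶.
8.46 × 10⁸ CFU/mL / 1.95 × 10⁶ = 435 CFU/mL.

435 CFU/mL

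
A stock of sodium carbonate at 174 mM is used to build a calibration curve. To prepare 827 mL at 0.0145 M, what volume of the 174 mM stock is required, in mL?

0.0145 M = 14.5 mM.
V₁ = C₂V₂/C₁ = 14.5 × 827 / 174 = 68.9 mL.

68.9 mL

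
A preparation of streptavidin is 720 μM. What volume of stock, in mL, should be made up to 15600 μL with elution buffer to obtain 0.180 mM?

0.180 mM = 180 μM.
V₁ = C₂V₂/C₁ = 180 × 15600 / 720 = 3900 μL = 3.90 mL.

3.90 mL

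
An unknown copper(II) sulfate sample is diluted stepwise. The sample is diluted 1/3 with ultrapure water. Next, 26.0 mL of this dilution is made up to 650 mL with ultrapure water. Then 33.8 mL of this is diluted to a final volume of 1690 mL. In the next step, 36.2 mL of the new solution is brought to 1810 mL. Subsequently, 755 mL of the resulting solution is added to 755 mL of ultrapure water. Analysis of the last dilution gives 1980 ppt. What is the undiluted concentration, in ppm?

Overall dilution factor = 3 × 25 × 50 × 50 × 2 = 3.75 × 10⁵.
Original = 1980 ppt × 3.75 × 10⁵ = 7.42 × 10⁸ ppt = 742 ppm.

742 ppm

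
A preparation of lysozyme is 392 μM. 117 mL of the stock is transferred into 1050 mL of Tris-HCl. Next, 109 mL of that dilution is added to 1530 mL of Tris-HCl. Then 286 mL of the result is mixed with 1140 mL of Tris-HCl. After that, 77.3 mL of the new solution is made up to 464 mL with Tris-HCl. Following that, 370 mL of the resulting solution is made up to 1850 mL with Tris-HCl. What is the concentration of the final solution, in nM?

Overall dilution factor = 9.974 × 15.04 × 4.986 × 6.003 × 5 = 2.24 × 10⁴.
392 μM / 2.24 × 10⁴ = 0.0175 μM = 17.5 nM.

17.5 nM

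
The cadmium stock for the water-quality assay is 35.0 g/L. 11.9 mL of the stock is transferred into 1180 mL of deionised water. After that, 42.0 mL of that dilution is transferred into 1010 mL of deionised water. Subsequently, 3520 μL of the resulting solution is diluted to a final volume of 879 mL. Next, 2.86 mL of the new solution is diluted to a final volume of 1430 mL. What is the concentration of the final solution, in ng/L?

112 ng/L

Overall dilution factor = 100.2 × 25.05 × 249.7 × 500 = 3.13 × 10⁸.
35.0 g/L / 3.13 × 10⁸ = 1.12 × 10⁻⁷ g/L = 112 ng/L.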